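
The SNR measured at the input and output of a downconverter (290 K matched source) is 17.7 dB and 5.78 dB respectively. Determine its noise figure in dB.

NF (dB) = SNR_in(dB) − SNR_out(dB) when the source is at T₀
NF = 17.7 − 5.78 = 11.92 dB

11.92 dB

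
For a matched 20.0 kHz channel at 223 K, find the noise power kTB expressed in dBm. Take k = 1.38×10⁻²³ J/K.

−132.1 dBm

P_n = kTB = 1.38×10⁻²³ × 223 × 2.00×10⁴ = 6.15×10⁻¹⁷ W
In dBm: 10 log₁₀(6.15×10⁻¹⁷ / 10⁻³) = −132.1 dBm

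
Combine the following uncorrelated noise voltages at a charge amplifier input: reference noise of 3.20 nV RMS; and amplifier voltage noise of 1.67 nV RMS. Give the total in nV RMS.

Uncorrelated sources add in power (mean-square): V_tot = √(ΣV_i²)
V_tot = √[(3.20×10⁻⁹)² + (1.67×10⁻⁹)²] = 3.61×10⁻⁹ V = 3.61 nV

3.61 nV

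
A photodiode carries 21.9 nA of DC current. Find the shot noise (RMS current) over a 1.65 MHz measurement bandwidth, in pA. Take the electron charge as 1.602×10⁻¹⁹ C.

I_n = √(2qI·B)
2qI·B = 2 × 1.602×10⁻¹⁹ × 2.19×10⁻⁸ × 1.65×10⁶ = 1.16×10⁻²⁰ A²
I_n = √(1.16×10⁻²⁰) = 1.08×10⁻¹⁰ A = 108 pA

108 pA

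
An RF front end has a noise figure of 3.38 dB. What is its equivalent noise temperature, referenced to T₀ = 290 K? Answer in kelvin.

342 K

F = 10^(3.38/10) = 2.17771
T_e = (F − 1)·T₀ = (2.17771 − 1) × 290 = 342 K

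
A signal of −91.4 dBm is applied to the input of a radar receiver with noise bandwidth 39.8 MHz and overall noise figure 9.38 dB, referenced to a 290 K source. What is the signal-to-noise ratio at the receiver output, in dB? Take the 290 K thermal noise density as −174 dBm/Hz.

−2.8 dB

Noise floor: N = −174 + 10 log₁₀(B) + NF
10 log₁₀(3.98×10⁷) = 76 dB
N = −174 + 76 + 9.38 = −88.62 dBm
SNR = P_sig − N = −91.4 − (−88.62) = −2.78 dB → −2.8 dB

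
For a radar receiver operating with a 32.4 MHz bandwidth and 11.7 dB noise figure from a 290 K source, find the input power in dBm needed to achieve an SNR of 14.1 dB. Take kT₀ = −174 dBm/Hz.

Sensitivity = −174 + 10 log₁₀(B) + NF + SNR_min
= −174 + 75.11 + 11.7 + 14.1
= −73.09 dBm → −73.1 dBm

−73.1 dBm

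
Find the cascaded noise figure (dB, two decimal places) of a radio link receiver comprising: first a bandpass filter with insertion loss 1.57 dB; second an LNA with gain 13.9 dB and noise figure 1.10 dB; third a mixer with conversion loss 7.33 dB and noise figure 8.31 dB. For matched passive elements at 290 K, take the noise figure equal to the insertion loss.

Convert to linear (a loss of L dB is a gain of −L dB): F_i = 10^(NF_i/10), G_i = 10^(G_i,dB/10)
  Stage 1: F_1 = 10^(1.57/10) = 1.435, G_1 = 10^(−1.57/10) = 0.6966
  Stage 2: F_2 = 10^(1.10/10) = 1.288, G_2 = 10^(13.9/10) = 24.55
  Stage 3: F_3 = 10^(8.31/10) = 6.776, G_3 = 10^(−7.33/10) = 0.1849
Friis cascade:
  F = 1.435 + (1.288 − 1)/0.6966 + (6.776 − 1)/17.10 = 2.187
NF = 10 log₁₀(2.187) = 3.40 dB

3.40 dB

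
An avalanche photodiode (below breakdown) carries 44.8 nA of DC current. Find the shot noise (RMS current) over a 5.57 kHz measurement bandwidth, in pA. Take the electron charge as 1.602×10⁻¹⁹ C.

I_n = √(2qI·B)
2qI·B = 2 × 1.602×10⁻¹⁹ × 4.48×10⁻⁸ × 5.57×10³ = 8.00×10⁻²³ A²
I_n = √(8.00×10⁻²³) = 8.94×10⁻¹² A = 8.94 pA

8.94 pA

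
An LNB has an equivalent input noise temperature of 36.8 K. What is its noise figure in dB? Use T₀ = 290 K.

0.519 dB

F = 1 + T_e/T₀ = 1 + 36.8/290 = 1.1269
NF = 10 log₁₀(1.1269) = 0.519 dB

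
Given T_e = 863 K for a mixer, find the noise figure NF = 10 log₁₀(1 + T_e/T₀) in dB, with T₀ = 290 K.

F = 1 + T_e/T₀ = 1 + 863/290 = 3.97586
NF = 10 log₁₀(3.97586) = 5.99 dB

5.99 dB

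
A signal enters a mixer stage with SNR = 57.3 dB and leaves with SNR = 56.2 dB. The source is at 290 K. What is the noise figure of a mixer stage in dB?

NF (dB) = SNR_in(dB) − SNR_out(dB) when the source is at T₀
NF = 57.3 − 56.2 = 1.1 dB

1.1 dB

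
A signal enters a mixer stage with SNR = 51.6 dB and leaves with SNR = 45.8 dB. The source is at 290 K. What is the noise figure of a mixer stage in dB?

NF (dB) = SNR_in(dB) − SNR_out(dB) when the source is at T₀
NF = 51.6 − 45.8 = 5.8 dB

5.8 dB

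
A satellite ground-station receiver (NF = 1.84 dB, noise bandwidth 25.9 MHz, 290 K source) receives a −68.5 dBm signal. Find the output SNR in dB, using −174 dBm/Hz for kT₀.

29.5 dB

Noise floor: N = −174 + 10 log₁₀(B) + NF
10 log₁₀(2.59×10⁷) = 74.13 dB
N = −174 + 74.13 + 1.84 = −98.03 dBm
SNR = P_sig − N = −68.5 − (−98.03) = 29.53 dB → 29.5 dB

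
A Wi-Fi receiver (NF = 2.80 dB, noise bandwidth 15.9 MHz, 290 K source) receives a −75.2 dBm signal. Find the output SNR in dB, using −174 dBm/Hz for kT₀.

Noise floor: N = −174 + 10 log₁₀(B) + NF
10 log₁₀(1.59×10⁷) = 72.01 dB
N = −174 + 72.01 + 2.80 = −99.19 dBm
SNR = P_sig − N = −75.2 − (−99.19) = 23.99 dB → 24.0 dB

24.0 dB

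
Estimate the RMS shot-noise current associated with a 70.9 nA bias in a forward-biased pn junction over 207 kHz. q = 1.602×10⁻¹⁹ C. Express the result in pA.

I_n = √(2qI·B)
2qI·B = 2 × 1.602×10⁻¹⁹ × 7.09×10⁻⁸ × 2.07×10⁵ = 4.70×10⁻²¹ A²
I_n = √(4.70×10⁻²¹) = 6.86×10⁻¹¹ A = 68.6 pA

68.6 pA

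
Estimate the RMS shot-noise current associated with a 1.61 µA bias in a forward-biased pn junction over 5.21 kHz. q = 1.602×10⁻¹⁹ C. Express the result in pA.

I_n = √(2qI·B)
2qI·B = 2 × 1.602×10⁻¹⁹ × 1.61×10⁻⁶ × 5.21×10³ = 2.69×10⁻²¹ A²
I_n = √(2.69×10⁻²¹) = 5.18×10⁻¹¹ A = 51.8 pA

51.8 pA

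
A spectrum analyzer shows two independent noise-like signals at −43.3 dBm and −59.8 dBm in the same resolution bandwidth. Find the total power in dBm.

Convert to linear, add, convert back:
P₁ = 4.68×10⁻⁸ W, P₂ = 1.05×10⁻⁹ W
P_tot = 4.78×10⁻⁸ W → 10 log₁₀(P_tot / 10⁻³) = −43.2 dBm

−43.2 dBm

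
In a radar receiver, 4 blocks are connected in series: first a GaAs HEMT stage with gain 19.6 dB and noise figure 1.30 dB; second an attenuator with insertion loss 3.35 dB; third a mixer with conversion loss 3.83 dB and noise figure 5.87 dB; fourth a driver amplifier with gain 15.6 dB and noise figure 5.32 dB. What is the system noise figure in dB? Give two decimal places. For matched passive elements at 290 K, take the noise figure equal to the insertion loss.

Convert to linear (a loss of L dB is a gain of −L dB): F_i = 10^(NF_i/10), G_i = 10^(G_i,dB/10)
  Stage 1: F_1 = 10^(1.30/10) = 1.349, G_1 = 10^(19.6/10) = 91.20
  Stage 2: F_2 = 10^(3.35/10) = 2.163, G_2 = 10^(−3.35/10) = 0.4624
  Stage 3: F_3 = 10^(5.87/10) = 3.864, G_3 = 10^(−3.83/10) = 0.4140
  Stage 4: F_4 = 10^(5.32/10) = 3.404, G_4 = 10^(15.6/10) = 36.31
Friis cascade:
  F = 1.349 + (2.163 − 1)/91.20 + (3.864 − 1)/42.17 + (3.404 − 1)/17.46 = 1.567
NF = 10 log₁₀(1.567) = 1.95 dB

1.95 dB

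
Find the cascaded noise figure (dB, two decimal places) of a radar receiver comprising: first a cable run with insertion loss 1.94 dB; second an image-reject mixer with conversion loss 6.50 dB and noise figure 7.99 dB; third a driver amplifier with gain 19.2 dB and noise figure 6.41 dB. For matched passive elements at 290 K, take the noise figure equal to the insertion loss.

Convert to linear (a loss of L dB is a gain of −L dB): F_i = 10^(NF_i/10), G_i = 10^(G_i,dB/10)
  Stage 1: F_1 = 10^(1.94/10) = 1.563, G_1 = 10^(−1.94/10) = 0.6397
  Stage 2: F_2 = 10^(7.99/10) = 6.295, G_2 = 10^(−6.50/10) = 0.2239
  Stage 3: F_3 = 10^(6.41/10) = 4.375, G_3 = 10^(19.2/10) = 83.18
Friis cascade:
  F = 1.563 + (6.295 − 1)/0.6397 + (4.375 − 1)/0.1432 = 33.41
NF = 10 log₁₀(33.41) = 15.24 dB

15.24 dB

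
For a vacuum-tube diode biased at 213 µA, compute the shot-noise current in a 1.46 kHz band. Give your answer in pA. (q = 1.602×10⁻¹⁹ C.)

I_n = √(2qI·B)
2qI·B = 2 × 1.602×10⁻¹⁹ × 2.13×10⁻⁴ × 1.46×10³ = 9.96×10⁻²⁰ A²
I_n = √(9.96×10⁻²⁰) = 3.16×10⁻¹⁰ A = 316 pA

316 pA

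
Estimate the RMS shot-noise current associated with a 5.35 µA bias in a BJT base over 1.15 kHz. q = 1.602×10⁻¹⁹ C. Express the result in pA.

44.4 pA

I_n = √(2qI·B)
2qI·B = 2 × 1.602×10⁻¹⁹ × 5.35×10⁻⁶ × 1.15×10³ = 1.97×10⁻²¹ A²
I_n = √(1.97×10⁻²¹) = 4.44×10⁻¹¹ A = 44.4 pA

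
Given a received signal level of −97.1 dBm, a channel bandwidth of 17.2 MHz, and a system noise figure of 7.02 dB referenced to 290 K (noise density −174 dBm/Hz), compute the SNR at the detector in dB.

−2.5 dB

Noise floor: N = −174 + 10 log₁₀(B) + NF
10 log₁₀(1.72×10⁷) = 72.36 dB
N = −174 + 72.36 + 7.02 = −94.62 dBm
SNR = P_sig − N = −97.1 − (−94.62) = −2.48 dB → −2.5 dB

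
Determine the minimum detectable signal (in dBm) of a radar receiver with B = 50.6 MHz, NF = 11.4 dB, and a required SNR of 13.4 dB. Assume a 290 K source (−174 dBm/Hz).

−72.2 dBm

Sensitivity = −174 + 10 log₁₀(B) + NF + SNR_min
= −174 + 77.04 + 11.4 + 13.4
= −72.16 dBm → −72.2 dBm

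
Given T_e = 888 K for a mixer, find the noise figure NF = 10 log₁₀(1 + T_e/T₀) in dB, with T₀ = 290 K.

F = 1 + T_e/T₀ = 1 + 888/290 = 4.06207
NF = 10 log₁₀(4.06207) = 6.09 dB

6.09 dB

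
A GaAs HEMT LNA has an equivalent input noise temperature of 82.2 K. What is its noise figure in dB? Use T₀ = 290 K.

F = 1 + T_e/T₀ = 1 + 82.2/290 = 1.28345
NF = 10 log₁₀(1.28345) = 1.08 dB

1.08 dB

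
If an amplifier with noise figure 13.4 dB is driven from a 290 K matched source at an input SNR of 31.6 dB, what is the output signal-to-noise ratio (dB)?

By definition F = SNR_in/SNR_out, so in dB: SNR_out = SNR_in − NF
SNR_out = 31.6 − 13.4 = 18.2 dB

18.2 dB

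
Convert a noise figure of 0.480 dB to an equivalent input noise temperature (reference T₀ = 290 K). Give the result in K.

33.9 K

F = 10^(0.480/10) = 1.11686
T_e = (F − 1)·T₀ = (1.11686 − 1) × 290 = 33.9 K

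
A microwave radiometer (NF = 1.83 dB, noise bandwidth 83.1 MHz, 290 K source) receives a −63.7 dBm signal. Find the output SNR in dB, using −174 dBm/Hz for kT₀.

29.3 dB

Noise floor: N = −174 + 10 log₁₀(B) + NF
10 log₁₀(8.31×10⁷) = 79.2 dB
N = −174 + 79.2 + 1.83 = −92.97 dBm
SNR = P_sig − N = −63.7 − (−92.97) = 29.27 dB → 29.3 dB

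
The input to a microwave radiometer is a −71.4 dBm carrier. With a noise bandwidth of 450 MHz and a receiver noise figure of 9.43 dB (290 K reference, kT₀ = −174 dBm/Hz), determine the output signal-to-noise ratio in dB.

6.6 dB

Noise floor: N = −174 + 10 log₁₀(B) + NF
10 log₁₀(4.50×10⁸) = 86.53 dB
N = −174 + 86.53 + 9.43 = −78.04 dBm
SNR = P_sig − N = −71.4 − (−78.04) = 6.64 dB → 6.6 dB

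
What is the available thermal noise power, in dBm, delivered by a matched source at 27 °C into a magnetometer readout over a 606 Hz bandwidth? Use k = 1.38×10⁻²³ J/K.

−146.0 dBm

T = 27 °C + 273.15 = 300.15 K
P_n = kTB = 1.38×10⁻²³ × 300.15 × 6.06×10² = 2.51×10⁻¹⁸ W
In dBm: 10 log₁₀(2.51×10⁻¹⁸ / 10⁻³) = −146.0 dBm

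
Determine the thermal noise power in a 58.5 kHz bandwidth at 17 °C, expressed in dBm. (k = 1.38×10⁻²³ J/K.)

−126.3 dBm

T = 17 °C + 273.15 = 290.15 K
P_n = kTB = 1.38×10⁻²³ × 290.15 × 5.85×10⁴ = 2.34×10⁻¹⁶ W
In dBm: 10 log₁₀(2.34×10⁻¹⁶ / 10⁻³) = −126.3 dBm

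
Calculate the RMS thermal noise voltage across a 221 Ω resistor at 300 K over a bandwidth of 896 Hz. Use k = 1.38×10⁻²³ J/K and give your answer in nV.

57.3 nV

V_n = √(4kTRB)
4kTRB = 4 × 1.38×10⁻²³ × 300 × 2.21×10² × 8.96×10² = 3.28×10⁻¹⁵ V²
V_n = √(3.28×10⁻¹⁵) = 5.73×10⁻⁸ V = 57.3 nV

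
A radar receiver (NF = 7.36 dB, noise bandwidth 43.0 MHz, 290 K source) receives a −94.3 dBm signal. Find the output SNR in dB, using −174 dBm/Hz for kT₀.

Noise floor: N = −174 + 10 log₁₀(B) + NF
10 log₁₀(4.30×10⁷) = 76.33 dB
N = −174 + 76.33 + 7.36 = −90.31 dBm
SNR = P_sig − N = −94.3 − (−90.31) = −3.99 dB → −4.0 dB

−4.0 dB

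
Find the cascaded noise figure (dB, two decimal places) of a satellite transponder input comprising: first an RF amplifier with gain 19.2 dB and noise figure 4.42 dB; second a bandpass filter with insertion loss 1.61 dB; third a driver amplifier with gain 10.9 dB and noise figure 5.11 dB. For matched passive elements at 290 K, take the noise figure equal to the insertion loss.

Convert to linear (a loss of L dB is a gain of −L dB): F_i = 10^(NF_i/10), G_i = 10^(G_i,dB/10)
  Stage 1: F_1 = 10^(4.42/10) = 2.767, G_1 = 10^(19.2/10) = 83.18
  Stage 2: F_2 = 10^(1.61/10) = 1.449, G_2 = 10^(−1.61/10) = 0.6902
  Stage 3: F_3 = 10^(5.11/10) = 3.243, G_3 = 10^(10.9/10) = 12.30
Friis cascade:
  F = 2.767 + (1.449 − 1)/83.18 + (3.243 − 1)/57.41 = 2.811
NF = 10 log₁₀(2.811) = 4.49 dB

4.49 dB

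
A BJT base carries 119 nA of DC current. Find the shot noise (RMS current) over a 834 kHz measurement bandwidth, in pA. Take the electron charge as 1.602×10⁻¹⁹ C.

I_n = √(2qI·B)
2qI·B = 2 × 1.602×10⁻¹⁹ × 1.19×10⁻⁷ × 8.34×10⁵ = 3.18×10⁻²⁰ A²
I_n = √(3.18×10⁻²⁰) = 1.78×10⁻¹⁰ A = 178 pA

178 pA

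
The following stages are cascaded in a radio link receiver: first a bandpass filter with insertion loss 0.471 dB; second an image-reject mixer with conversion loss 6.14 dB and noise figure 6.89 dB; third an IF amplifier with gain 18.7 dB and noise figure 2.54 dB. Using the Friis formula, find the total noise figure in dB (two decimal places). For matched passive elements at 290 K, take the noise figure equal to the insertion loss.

Convert to linear (a loss of L dB is a gain of −L dB): F_i = 10^(NF_i/10), G_i = 10^(G_i,dB/10)
  Stage 1: F_1 = 10^(0.471/10) = 1.115, G_1 = 10^(−0.471/10) = 0.8972
  Stage 2: F_2 = 10^(6.89/10) = 4.887, G_2 = 10^(−6.14/10) = 0.2432
  Stage 3: F_3 = 10^(2.54/10) = 1.795, G_3 = 10^(18.7/10) = 74.13
Friis cascade:
  F = 1.115 + (4.887 − 1)/0.8972 + (1.795 − 1)/0.2182 = 9.088
NF = 10 log₁₀(9.088) = 9.58 dB

9.58 dB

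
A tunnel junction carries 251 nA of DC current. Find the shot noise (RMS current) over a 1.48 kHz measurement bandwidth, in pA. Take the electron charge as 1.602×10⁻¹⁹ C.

I_n = √(2qI·B)
2qI·B = 2 × 1.602×10⁻¹⁹ × 2.51×10⁻⁷ × 1.48×10³ = 1.19×10⁻²² A²
I_n = √(1.19×10⁻²²) = 1.09×10⁻¹¹ A = 10.9 pA

10.9 pA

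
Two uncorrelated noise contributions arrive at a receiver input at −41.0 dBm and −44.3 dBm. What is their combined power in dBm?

−39.3 dBm

Convert to linear, add, convert back:
P₁ = 7.94×10⁻⁸ W, P₂ = 3.72×10⁻⁸ W
P_tot = 1.17×10⁻⁷ W → 10 log₁₀(P_tot / 10⁻³) = −39.3 dBm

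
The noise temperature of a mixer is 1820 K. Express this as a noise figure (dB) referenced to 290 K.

8.62 dB

F = 1 + T_e/T₀ = 1 + 1820/290 = 7.27586
NF = 10 log₁₀(7.27586) = 8.62 dB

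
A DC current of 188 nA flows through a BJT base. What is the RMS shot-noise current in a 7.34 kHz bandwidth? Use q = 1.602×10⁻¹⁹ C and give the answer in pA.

21.0 pA

I_n = √(2qI·B)
2qI·B = 2 × 1.602×10⁻¹⁹ × 1.88×10⁻⁷ × 7.34×10³ = 4.42×10⁻²² A²
I_n = √(4.42×10⁻²²) = 2.10×10⁻¹¹ A = 21.0 pA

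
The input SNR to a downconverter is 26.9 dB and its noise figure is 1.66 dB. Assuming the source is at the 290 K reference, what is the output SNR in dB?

25.24 dB

By definition F = SNR_in/SNR_out, so in dB: SNR_out = SNR_in − NF
SNR_out = 26.9 − 1.66 = 25.24 dB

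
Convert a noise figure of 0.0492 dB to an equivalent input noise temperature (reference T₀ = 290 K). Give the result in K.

F = 10^(0.0492/10) = 1.01139
T_e = (F − 1)·T₀ = (1.01139 − 1) × 290 = 3.30 K

3.30 K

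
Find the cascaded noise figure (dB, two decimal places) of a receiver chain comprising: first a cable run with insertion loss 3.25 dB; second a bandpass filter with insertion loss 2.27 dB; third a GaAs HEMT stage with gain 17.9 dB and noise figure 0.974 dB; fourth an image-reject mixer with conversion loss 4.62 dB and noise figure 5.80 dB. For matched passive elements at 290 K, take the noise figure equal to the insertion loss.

6.65 dB

Convert to linear (a loss of L dB is a gain of −L dB): F_i = 10^(NF_i/10), G_i = 10^(G_i,dB/10)
  Stage 1: F_1 = 10^(3.25/10) = 2.113, G_1 = 10^(−3.25/10) = 0.4732
  Stage 2: F_2 = 10^(2.27/10) = 1.687, G_2 = 10^(−2.27/10) = 0.5929
  Stage 3: F_3 = 10^(0.974/10) = 1.251, G_3 = 10^(17.9/10) = 61.66
  Stage 4: F_4 = 10^(5.80/10) = 3.802, G_4 = 10^(−4.62/10) = 0.3451
Friis cascade:
  F = 2.113 + (1.687 − 1)/0.4732 + (1.251 − 1)/0.2805 + (3.802 − 1)/17.30 = 4.623
NF = 10 log₁₀(4.623) = 6.65 dB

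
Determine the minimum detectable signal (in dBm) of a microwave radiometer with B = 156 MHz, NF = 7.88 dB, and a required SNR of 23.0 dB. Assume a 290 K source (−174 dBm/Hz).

−61.2 dBm

Sensitivity = −174 + 10 log₁₀(B) + NF + SNR_min
= −174 + 81.93 + 7.88 + 23.0
= −61.19 dBm → −61.2 dBm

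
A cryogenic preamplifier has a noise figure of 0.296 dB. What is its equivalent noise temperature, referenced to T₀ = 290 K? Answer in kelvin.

20.5 K

F = 10^(0.296/10) = 1.07053
T_e = (F − 1)·T₀ = (1.07053 − 1) × 290 = 20.5 K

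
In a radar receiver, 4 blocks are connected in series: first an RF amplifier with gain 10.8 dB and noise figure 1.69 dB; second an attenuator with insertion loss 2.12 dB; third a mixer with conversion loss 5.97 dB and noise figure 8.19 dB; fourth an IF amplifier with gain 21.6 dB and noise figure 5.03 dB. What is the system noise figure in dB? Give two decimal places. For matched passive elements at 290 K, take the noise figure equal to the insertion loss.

5.39 dB

Convert to linear (a loss of L dB is a gain of −L dB): F_i = 10^(NF_i/10), G_i = 10^(G_i,dB/10)
  Stage 1: F_1 = 10^(1.69/10) = 1.476, G_1 = 10^(10.8/10) = 12.02
  Stage 2: F_2 = 10^(2.12/10) = 1.629, G_2 = 10^(−2.12/10) = 0.6138
  Stage 3: F_3 = 10^(8.19/10) = 6.592, G_3 = 10^(−5.97/10) = 0.2529
  Stage 4: F_4 = 10^(5.03/10) = 3.184, G_4 = 10^(21.6/10) = 144.5
Friis cascade:
  F = 1.476 + (1.629 − 1)/12.02 + (6.592 − 1)/7.379 + (3.184 − 1)/1.866 = 3.456
NF = 10 log₁₀(3.456) = 5.39 dB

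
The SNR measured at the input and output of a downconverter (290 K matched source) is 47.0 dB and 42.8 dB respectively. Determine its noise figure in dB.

NF (dB) = SNR_in(dB) − SNR_out(dB) when the source is at T₀
NF = 47.0 − 42.8 = 4.2 dB

4.2 dB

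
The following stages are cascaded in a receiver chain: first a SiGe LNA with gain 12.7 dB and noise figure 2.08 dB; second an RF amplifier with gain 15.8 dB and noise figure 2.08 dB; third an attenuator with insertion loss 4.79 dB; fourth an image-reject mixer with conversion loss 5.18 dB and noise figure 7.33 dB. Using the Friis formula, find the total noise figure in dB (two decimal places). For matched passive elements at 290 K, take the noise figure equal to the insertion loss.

Convert to linear (a loss of L dB is a gain of −L dB): F_i = 10^(NF_i/10), G_i = 10^(G_i,dB/10)
  Stage 1: F_1 = 10^(2.08/10) = 1.614, G_1 = 10^(12.7/10) = 18.62
  Stage 2: F_2 = 10^(2.08/10) = 1.614, G_2 = 10^(15.8/10) = 38.02
  Stage 3: F_3 = 10^(4.79/10) = 3.013, G_3 = 10^(−4.79/10) = 0.3319
  Stage 4: F_4 = 10^(7.33/10) = 5.408, G_4 = 10^(−5.18/10) = 0.3034
Friis cascade:
  F = 1.614 + (1.614 − 1)/18.62 + (3.013 − 1)/707.9 + (5.408 − 1)/235.0 = 1.669
NF = 10 log₁₀(1.669) = 2.22 dB

2.22 dB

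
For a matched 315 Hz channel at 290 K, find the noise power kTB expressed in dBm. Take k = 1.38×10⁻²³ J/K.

P_n = kTB = 1.38×10⁻²³ × 290 × 3.15×10² = 1.26×10⁻¹⁸ W
In dBm: 10 log₁₀(1.26×10⁻¹⁸ / 10⁻³) = −149.0 dBm

−149.0 dBm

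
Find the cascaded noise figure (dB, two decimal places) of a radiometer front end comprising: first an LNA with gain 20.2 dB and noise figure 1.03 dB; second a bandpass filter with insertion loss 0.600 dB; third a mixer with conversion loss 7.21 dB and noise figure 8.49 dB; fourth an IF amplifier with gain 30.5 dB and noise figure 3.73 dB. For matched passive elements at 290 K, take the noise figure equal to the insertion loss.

1.50 dB

Convert to linear (a loss of L dB is a gain of −L dB): F_i = 10^(NF_i/10), G_i = 10^(G_i,dB/10)
  Stage 1: F_1 = 10^(1.03/10) = 1.268, G_1 = 10^(20.2/10) = 104.7
  Stage 2: F_2 = 10^(0.600/10) = 1.148, G_2 = 10^(−0.600/10) = 0.8710
  Stage 3: F_3 = 10^(8.49/10) = 7.063, G_3 = 10^(−7.21/10) = 0.1901
  Stage 4: F_4 = 10^(3.73/10) = 2.360, G_4 = 10^(30.5/10) = 1122
Friis cascade:
  F = 1.268 + (1.148 − 1)/104.7 + (7.063 − 1)/91.20 + (2.360 − 1)/17.34 = 1.414
NF = 10 log₁₀(1.414) = 1.50 dB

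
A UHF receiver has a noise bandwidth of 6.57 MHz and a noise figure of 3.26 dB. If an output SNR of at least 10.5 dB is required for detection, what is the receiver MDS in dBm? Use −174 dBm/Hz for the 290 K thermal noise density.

Sensitivity = −174 + 10 log₁₀(B) + NF + SNR_min
= −174 + 68.18 + 3.26 + 10.5
= −92.06 dBm → −92.1 dBm

−92.1 dBm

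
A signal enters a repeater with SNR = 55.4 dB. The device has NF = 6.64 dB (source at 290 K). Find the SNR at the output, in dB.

48.76 dB

By definition F = SNR_in/SNR_out, so in dB: SNR_out = SNR_in − NF
SNR_out = 55.4 − 6.64 = 48.76 dB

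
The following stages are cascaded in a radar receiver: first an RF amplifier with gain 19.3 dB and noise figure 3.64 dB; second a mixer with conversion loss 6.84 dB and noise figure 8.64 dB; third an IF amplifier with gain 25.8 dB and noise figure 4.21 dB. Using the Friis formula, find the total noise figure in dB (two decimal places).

3.94 dB

Convert to linear (a loss of L dB is a gain of −L dB): F_i = 10^(NF_i/10), G_i = 10^(G_i,dB/10)
  Stage 1: F_1 = 10^(3.64/10) = 2.312, G_1 = 10^(19.3/10) = 85.11
  Stage 2: F_2 = 10^(8.64/10) = 7.311, G_2 = 10^(−6.84/10) = 0.2070
  Stage 3: F_3 = 10^(4.21/10) = 2.636, G_3 = 10^(25.8/10) = 380.2
Friis cascade:
  F = 2.312 + (7.311 − 1)/85.11 + (2.636 − 1)/17.62 = 2.479
NF = 10 log₁₀(2.479) = 3.94 dB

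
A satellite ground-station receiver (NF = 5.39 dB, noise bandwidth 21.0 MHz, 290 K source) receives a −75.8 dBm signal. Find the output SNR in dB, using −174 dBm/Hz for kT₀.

Noise floor: N = −174 + 10 log₁₀(B) + NF
10 log₁₀(2.10×10⁷) = 73.22 dB
N = −174 + 73.22 + 5.39 = −95.39 dBm
SNR = P_sig − N = −75.8 − (−95.39) = 19.59 dB → 19.6 dB

19.6 dB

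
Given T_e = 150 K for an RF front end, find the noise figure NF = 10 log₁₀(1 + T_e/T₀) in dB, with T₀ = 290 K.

1.81 dB

F = 1 + T_e/T₀ = 1 + 150/290 = 1.51724
NF = 10 log₁₀(1.51724) = 1.81 dB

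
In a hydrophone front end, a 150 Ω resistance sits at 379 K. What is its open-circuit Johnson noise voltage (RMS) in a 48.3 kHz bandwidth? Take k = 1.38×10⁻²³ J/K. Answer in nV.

V_n = √(4kTRB)
4kTRB = 4 × 1.38×10⁻²³ × 379 × 1.50×10² × 4.83×10⁴ = 1.52×10⁻¹³ V²
V_n = √(1.52×10⁻¹³) = 3.89×10⁻⁷ V = 389 nV

389 nV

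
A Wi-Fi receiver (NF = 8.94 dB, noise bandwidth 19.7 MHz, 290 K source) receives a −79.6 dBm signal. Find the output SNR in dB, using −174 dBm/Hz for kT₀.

12.5 dB

Noise floor: N = −174 + 10 log₁₀(B) + NF
10 log₁₀(1.97×10⁷) = 72.94 dB
N = −174 + 72.94 + 8.94 = −92.12 dBm
SNR = P_sig − N = −79.6 − (−92.12) = 12.52 dB → 12.5 dB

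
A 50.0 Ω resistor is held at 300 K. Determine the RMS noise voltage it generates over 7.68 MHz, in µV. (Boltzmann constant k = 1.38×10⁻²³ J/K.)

V_n = √(4kTRB)
4kTRB = 4 × 1.38×10⁻²³ × 300 × 5.00×10¹ × 7.68×10⁶ = 6.36×10⁻¹² V²
V_n = √(6.36×10⁻¹²) = 2.52×10⁻⁶ V = 2.52 µV

2.52 µV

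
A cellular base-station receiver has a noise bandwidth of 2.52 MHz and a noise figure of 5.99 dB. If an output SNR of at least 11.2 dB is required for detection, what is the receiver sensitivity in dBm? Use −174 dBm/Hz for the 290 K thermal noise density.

−92.8 dBm

Sensitivity = −174 + 10 log₁₀(B) + NF + SNR_min
= −174 + 64.01 + 5.99 + 11.2
= −92.80 dBm → −92.8 dBm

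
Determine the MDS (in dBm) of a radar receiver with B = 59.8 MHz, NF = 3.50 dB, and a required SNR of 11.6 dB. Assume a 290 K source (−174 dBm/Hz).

−81.1 dBm

Sensitivity = −174 + 10 log₁₀(B) + NF + SNR_min
= −174 + 77.77 + 3.50 + 11.6
= −81.13 dBm → −81.1 dBm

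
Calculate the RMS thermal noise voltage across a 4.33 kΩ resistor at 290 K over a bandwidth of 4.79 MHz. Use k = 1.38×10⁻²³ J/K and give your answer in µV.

18.2 µV

V_n = √(4kTRB)
4kTRB = 4 × 1.38×10⁻²³ × 290 × 4.33×10³ × 4.79×10⁶ = 3.32×10⁻¹⁰ V²
V_n = √(3.32×10⁻¹⁰) = 1.82×10⁻⁵ V = 18.2 µV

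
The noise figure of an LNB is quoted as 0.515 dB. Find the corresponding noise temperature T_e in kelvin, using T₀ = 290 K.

36.5 K

F = 10^(0.515/10) = 1.1259
T_e = (F − 1)·T₀ = (1.1259 − 1) × 290 = 36.5 K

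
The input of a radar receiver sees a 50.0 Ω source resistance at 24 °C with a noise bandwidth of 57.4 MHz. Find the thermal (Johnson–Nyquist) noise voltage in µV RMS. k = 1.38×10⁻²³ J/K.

6.86 µV

T = 24 °C + 273.15 = 297.15 K
V_n = √(4kTRB)
4kTRB = 4 × 1.38×10⁻²³ × 297.15 × 5.00×10¹ × 5.74×10⁷ = 4.71×10⁻¹¹ V²
V_n = √(4.71×10⁻¹¹) = 6.86×10⁻⁶ V = 6.86 µV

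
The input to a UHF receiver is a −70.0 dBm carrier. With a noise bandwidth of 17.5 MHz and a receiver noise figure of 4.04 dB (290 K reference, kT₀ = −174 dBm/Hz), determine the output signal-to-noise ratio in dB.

Noise floor: N = −174 + 10 log₁₀(B) + NF
10 log₁₀(1.75×10⁷) = 72.43 dB
N = −174 + 72.43 + 4.04 = −97.53 dBm
SNR = P_sig − N = −70.0 − (−97.53) = 27.53 dB → 27.5 dB

27.5 dB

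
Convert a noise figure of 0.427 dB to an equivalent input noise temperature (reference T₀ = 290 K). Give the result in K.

30.0 K

F = 10^(0.427/10) = 1.10332
T_e = (F − 1)·T₀ = (1.10332 − 1) × 290 = 30.0 K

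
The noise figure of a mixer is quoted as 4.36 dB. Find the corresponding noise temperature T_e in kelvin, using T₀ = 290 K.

501 K

F = 10^(4.36/10) = 2.72898
T_e = (F − 1)·T₀ = (2.72898 − 1) × 290 = 501 K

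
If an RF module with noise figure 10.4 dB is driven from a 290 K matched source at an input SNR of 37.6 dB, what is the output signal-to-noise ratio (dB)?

27.2 dB

By definition F = SNR_in/SNR_out, so in dB: SNR_out = SNR_in − NF
SNR_out = 37.6 − 10.4 = 27.2 dB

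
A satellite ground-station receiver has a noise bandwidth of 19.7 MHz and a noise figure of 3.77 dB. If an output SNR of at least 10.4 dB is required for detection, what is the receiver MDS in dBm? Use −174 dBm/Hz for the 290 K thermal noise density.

Sensitivity = −174 + 10 log₁₀(B) + NF + SNR_min
= −174 + 72.94 + 3.77 + 10.4
= −86.89 dBm → −86.9 dBm

−86.9 dBm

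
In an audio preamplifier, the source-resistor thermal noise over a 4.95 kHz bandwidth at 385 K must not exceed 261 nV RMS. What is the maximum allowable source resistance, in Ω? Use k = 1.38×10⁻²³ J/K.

648 Ω

Johnson–Nyquist: V_n = √(4kTRB) ⇒ R = V_n² / (4kTB)
4kTB = 4 × 1.38×10⁻²³ × 385 × 4.95×10³ = 1.05×10⁻¹⁶
R = (2.61×10⁻⁷)² / 1.05×10⁻¹⁶ = 6.48×10² Ω = 648 Ω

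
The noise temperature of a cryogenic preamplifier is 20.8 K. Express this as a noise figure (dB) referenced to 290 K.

F = 1 + T_e/T₀ = 1 + 20.8/290 = 1.07172
NF = 10 log₁₀(1.07172) = 0.301 dB

0.301 dB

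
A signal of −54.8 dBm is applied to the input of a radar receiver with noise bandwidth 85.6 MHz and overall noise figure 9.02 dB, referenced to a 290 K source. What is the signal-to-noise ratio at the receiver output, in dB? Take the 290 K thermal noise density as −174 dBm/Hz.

30.9 dB

Noise floor: N = −174 + 10 log₁₀(B) + NF
10 log₁₀(8.56×10⁷) = 79.32 dB
N = −174 + 79.32 + 9.02 = −85.66 dBm
SNR = P_sig − N = −54.8 − (−85.66) = 30.86 dB → 30.9 dB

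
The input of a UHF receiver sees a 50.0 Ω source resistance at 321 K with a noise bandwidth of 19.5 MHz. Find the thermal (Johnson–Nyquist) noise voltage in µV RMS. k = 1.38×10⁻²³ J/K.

V_n = √(4kTRB)
4kTRB = 4 × 1.38×10⁻²³ × 321 × 5.00×10¹ × 1.95×10⁷ = 1.73×10⁻¹¹ V²
V_n = √(1.73×10⁻¹¹) = 4.16×10⁻⁶ V = 4.16 µV

4.16 µV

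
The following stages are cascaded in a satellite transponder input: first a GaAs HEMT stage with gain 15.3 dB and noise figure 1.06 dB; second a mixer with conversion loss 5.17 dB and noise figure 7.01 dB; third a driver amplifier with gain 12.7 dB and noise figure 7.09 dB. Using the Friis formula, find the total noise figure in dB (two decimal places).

Convert to linear (a loss of L dB is a gain of −L dB): F_i = 10^(NF_i/10), G_i = 10^(G_i,dB/10)
  Stage 1: F_1 = 10^(1.06/10) = 1.276, G_1 = 10^(15.3/10) = 33.88
  Stage 2: F_2 = 10^(7.01/10) = 5.023, G_2 = 10^(−5.17/10) = 0.3041
  Stage 3: F_3 = 10^(7.09/10) = 5.117, G_3 = 10^(12.7/10) = 18.62
Friis cascade:
  F = 1.276 + (5.023 − 1)/33.88 + (5.117 − 1)/10.30 = 1.795
NF = 10 log₁₀(1.795) = 2.54 dB

2.54 dB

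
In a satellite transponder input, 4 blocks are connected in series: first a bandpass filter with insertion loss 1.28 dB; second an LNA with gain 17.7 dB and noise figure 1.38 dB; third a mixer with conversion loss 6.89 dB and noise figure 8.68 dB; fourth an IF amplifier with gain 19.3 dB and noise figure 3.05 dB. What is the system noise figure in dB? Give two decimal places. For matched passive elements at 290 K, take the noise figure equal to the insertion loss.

3.23 dB

Convert to linear (a loss of L dB is a gain of −L dB): F_i = 10^(NF_i/10), G_i = 10^(G_i,dB/10)
  Stage 1: F_1 = 10^(1.28/10) = 1.343, G_1 = 10^(−1.28/10) = 0.7447
  Stage 2: F_2 = 10^(1.38/10) = 1.374, G_2 = 10^(17.7/10) = 58.88
  Stage 3: F_3 = 10^(8.68/10) = 7.379, G_3 = 10^(−6.89/10) = 0.2046
  Stage 4: F_4 = 10^(3.05/10) = 2.018, G_4 = 10^(19.3/10) = 85.11
Friis cascade:
  F = 1.343 + (1.374 − 1)/0.7447 + (7.379 − 1)/43.85 + (2.018 − 1)/8.974 = 2.104
NF = 10 log₁₀(2.104) = 3.23 dB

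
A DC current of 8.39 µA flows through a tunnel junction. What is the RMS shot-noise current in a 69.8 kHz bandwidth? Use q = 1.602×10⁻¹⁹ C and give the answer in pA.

I_n = √(2qI·B)
2qI·B = 2 × 1.602×10⁻¹⁹ × 8.39×10⁻⁶ × 6.98×10⁴ = 1.88×10⁻¹⁹ A²
I_n = √(1.88×10⁻¹⁹) = 4.33×10⁻¹⁰ A = 433 pA

433 pA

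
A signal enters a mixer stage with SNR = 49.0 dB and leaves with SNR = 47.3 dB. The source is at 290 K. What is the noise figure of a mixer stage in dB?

1.7 dB

NF (dB) = SNR_in(dB) − SNR_out(dB) when the source is at T₀
NF = 49.0 − 47.3 = 1.7 dB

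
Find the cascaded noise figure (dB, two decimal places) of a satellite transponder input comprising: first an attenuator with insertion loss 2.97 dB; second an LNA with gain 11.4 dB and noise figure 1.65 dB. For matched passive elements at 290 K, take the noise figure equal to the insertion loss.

4.62 dB

Convert to linear (a loss of L dB is a gain of −L dB): F_i = 10^(NF_i/10), G_i = 10^(G_i,dB/10)
  Stage 1: F_1 = 10^(2.97/10) = 1.982, G_1 = 10^(−2.97/10) = 0.5047
  Stage 2: F_2 = 10^(1.65/10) = 1.462, G_2 = 10^(11.4/10) = 13.80
Friis cascade:
  F = 1.982 + (1.462 − 1)/0.5047 = 2.897
NF = 10 log₁₀(2.897) = 4.62 dB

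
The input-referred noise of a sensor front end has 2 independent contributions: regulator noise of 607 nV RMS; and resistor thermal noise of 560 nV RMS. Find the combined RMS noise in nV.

Uncorrelated sources add in power (mean-square): V_tot = √(ΣV_i²)
V_tot = √[(6.07×10⁻⁷)² + (5.60×10⁻⁷)²] = 8.26×10⁻⁷ V = 826 nV

826 nV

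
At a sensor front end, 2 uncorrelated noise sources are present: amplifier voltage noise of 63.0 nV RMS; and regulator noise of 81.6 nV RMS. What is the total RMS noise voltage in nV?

Uncorrelated sources add in power (mean-square): V_tot = √(ΣV_i²)
V_tot = √[(6.30×10⁻⁸)² + (8.16×10⁻⁸)²] = 1.03×10⁻⁷ V = 103 nV

103 nV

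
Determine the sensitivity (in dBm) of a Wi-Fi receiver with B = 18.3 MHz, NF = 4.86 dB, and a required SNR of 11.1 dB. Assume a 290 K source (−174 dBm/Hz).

−85.4 dBm

Sensitivity = −174 + 10 log₁₀(B) + NF + SNR_min
= −174 + 72.62 + 4.86 + 11.1
= −85.42 dBm → −85.4 dBm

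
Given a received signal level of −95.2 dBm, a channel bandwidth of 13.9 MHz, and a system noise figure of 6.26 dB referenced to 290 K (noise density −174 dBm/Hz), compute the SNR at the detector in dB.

1.1 dB

Noise floor: N = −174 + 10 log₁₀(B) + NF
10 log₁₀(1.39×10⁷) = 71.43 dB
N = −174 + 71.43 + 6.26 = −96.31 dBm
SNR = P_sig − N = −95.2 − (−96.31) = 1.11 dB → 1.1 dB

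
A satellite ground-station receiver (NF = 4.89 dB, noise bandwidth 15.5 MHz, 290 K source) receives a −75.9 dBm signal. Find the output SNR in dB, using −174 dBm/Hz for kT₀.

21.3 dB

Noise floor: N = −174 + 10 log₁₀(B) + NF
10 log₁₀(1.55×10⁷) = 71.9 dB
N = −174 + 71.9 + 4.89 = −97.21 dBm
SNR = P_sig − N = −75.9 − (−97.21) = 21.31 dB → 21.3 dB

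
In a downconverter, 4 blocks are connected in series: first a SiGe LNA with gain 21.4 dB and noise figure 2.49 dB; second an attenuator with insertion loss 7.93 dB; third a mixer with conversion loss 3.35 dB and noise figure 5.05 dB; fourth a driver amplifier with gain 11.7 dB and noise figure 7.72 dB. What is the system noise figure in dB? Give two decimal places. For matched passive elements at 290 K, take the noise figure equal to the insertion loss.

3.78 dB

Convert to linear (a loss of L dB is a gain of −L dB): F_i = 10^(NF_i/10), G_i = 10^(G_i,dB/10)
  Stage 1: F_1 = 10^(2.49/10) = 1.774, G_1 = 10^(21.4/10) = 138.0
  Stage 2: F_2 = 10^(7.93/10) = 6.209, G_2 = 10^(−7.93/10) = 0.1611
  Stage 3: F_3 = 10^(5.05/10) = 3.199, G_3 = 10^(−3.35/10) = 0.4624
  Stage 4: F_4 = 10^(7.72/10) = 5.916, G_4 = 10^(11.7/10) = 14.79
Friis cascade:
  F = 1.774 + (6.209 − 1)/138.0 + (3.199 − 1)/22.23 + (5.916 − 1)/10.28 = 2.389
NF = 10 log₁₀(2.389) = 3.78 dB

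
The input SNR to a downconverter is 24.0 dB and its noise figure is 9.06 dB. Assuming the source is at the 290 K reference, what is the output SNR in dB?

14.94 dB

By definition F = SNR_in/SNR_out, so in dB: SNR_out = SNR_in − NF
SNR_out = 24.0 − 9.06 = 14.94 dB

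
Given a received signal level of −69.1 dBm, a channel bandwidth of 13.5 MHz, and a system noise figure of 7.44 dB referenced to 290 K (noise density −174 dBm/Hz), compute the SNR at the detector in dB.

26.2 dB

Noise floor: N = −174 + 10 log₁₀(B) + NF
10 log₁₀(1.35×10⁷) = 71.3 dB
N = −174 + 71.3 + 7.44 = −95.26 dBm
SNR = P_sig − N = −69.1 − (−95.26) = 26.16 dB → 26.2 dB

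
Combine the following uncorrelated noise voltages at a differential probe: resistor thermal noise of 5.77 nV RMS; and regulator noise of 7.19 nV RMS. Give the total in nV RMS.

Uncorrelated sources add in power (mean-square): V_tot = √(ΣV_i²)
V_tot = √[(5.77×10⁻⁹)² + (7.19×10⁻⁹)²] = 9.22×10⁻⁹ V = 9.22 nV

9.22 nV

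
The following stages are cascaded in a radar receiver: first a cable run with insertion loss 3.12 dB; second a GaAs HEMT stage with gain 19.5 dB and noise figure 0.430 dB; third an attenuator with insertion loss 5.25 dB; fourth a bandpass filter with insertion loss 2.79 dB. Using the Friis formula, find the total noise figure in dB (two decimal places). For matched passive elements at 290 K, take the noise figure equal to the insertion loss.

3.78 dB

Convert to linear (a loss of L dB is a gain of −L dB): F_i = 10^(NF_i/10), G_i = 10^(G_i,dB/10)
  Stage 1: F_1 = 10^(3.12/10) = 2.051, G_1 = 10^(−3.12/10) = 0.4875
  Stage 2: F_2 = 10^(0.430/10) = 1.104, G_2 = 10^(19.5/10) = 89.13
  Stage 3: F_3 = 10^(5.25/10) = 3.350, G_3 = 10^(−5.25/10) = 0.2985
  Stage 4: F_4 = 10^(2.79/10) = 1.901, G_4 = 10^(−2.79/10) = 0.5260
Friis cascade:
  F = 2.051 + (1.104 − 1)/0.4875 + (3.350 − 1)/43.45 + (1.901 − 1)/12.97 = 2.388
NF = 10 log₁₀(2.388) = 3.78 dB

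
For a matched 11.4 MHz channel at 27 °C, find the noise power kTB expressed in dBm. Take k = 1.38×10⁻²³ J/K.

T = 27 °C + 273.15 = 300.15 K
P_n = kTB = 1.38×10⁻²³ × 300.15 × 1.14×10⁷ = 4.72×10⁻¹⁴ W
In dBm: 10 log₁₀(4.72×10⁻¹⁴ / 10⁻³) = −103.3 dBm

−103.3 dBm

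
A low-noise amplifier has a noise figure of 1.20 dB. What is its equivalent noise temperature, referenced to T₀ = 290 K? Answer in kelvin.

F = 10^(1.20/10) = 1.31826
T_e = (F − 1)·T₀ = (1.31826 − 1) × 290 = 92.3 K

92.3 K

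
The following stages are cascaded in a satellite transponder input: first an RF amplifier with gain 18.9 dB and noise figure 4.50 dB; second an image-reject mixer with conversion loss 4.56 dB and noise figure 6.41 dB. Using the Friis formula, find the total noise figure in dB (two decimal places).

Convert to linear (a loss of L dB is a gain of −L dB): F_i = 10^(NF_i/10), G_i = 10^(G_i,dB/10)
  Stage 1: F_1 = 10^(4.50/10) = 2.818, G_1 = 10^(18.9/10) = 77.62
  Stage 2: F_2 = 10^(6.41/10) = 4.375, G_2 = 10^(−4.56/10) = 0.3499
Friis cascade:
  F = 2.818 + (4.375 − 1)/77.62 = 2.862
NF = 10 log₁₀(2.862) = 4.57 dB

4.57 dB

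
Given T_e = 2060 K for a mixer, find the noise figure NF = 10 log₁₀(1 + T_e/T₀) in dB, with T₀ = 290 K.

F = 1 + T_e/T₀ = 1 + 2060/290 = 8.10345
NF = 10 log₁₀(8.10345) = 9.09 dB

9.09 dB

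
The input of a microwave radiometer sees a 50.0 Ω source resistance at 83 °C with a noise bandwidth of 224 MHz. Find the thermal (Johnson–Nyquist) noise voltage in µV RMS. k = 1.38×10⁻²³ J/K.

14.8 µV

T = 83 °C + 273.15 = 356.15 K
V_n = √(4kTRB)
4kTRB = 4 × 1.38×10⁻²³ × 356.15 × 5.00×10¹ × 2.24×10⁸ = 2.20×10⁻¹⁰ V²
V_n = √(2.20×10⁻¹⁰) = 1.48×10⁻⁵ V = 14.8 µV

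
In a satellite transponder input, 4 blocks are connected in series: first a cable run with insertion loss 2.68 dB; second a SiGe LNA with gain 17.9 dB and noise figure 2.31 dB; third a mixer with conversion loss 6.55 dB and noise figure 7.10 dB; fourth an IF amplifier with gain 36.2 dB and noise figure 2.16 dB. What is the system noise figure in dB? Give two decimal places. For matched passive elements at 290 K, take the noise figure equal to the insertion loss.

5.27 dB

Convert to linear (a loss of L dB is a gain of −L dB): F_i = 10^(NF_i/10), G_i = 10^(G_i,dB/10)
  Stage 1: F_1 = 10^(2.68/10) = 1.854, G_1 = 10^(−2.68/10) = 0.5395
  Stage 2: F_2 = 10^(2.31/10) = 1.702, G_2 = 10^(17.9/10) = 61.66
  Stage 3: F_3 = 10^(7.10/10) = 5.129, G_3 = 10^(−6.55/10) = 0.2213
  Stage 4: F_4 = 10^(2.16/10) = 1.644, G_4 = 10^(36.2/10) = 4169
Friis cascade:
  F = 1.854 + (1.702 − 1)/0.5395 + (5.129 − 1)/33.27 + (1.644 − 1)/7.362 = 3.367
NF = 10 log₁₀(3.367) = 5.27 dB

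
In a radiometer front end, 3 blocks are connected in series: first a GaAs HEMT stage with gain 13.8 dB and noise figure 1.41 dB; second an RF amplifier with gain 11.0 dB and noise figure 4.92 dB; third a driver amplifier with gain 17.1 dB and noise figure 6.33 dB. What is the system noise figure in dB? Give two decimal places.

1.71 dB

Convert to linear (a loss of L dB is a gain of −L dB): F_i = 10^(NF_i/10), G_i = 10^(G_i,dB/10)
  Stage 1: F_1 = 10^(1.41/10) = 1.384, G_1 = 10^(13.8/10) = 23.99
  Stage 2: F_2 = 10^(4.92/10) = 3.105, G_2 = 10^(11.0/10) = 12.59
  Stage 3: F_3 = 10^(6.33/10) = 4.295, G_3 = 10^(17.1/10) = 51.29
Friis cascade:
  F = 1.384 + (3.105 − 1)/23.99 + (4.295 − 1)/302.0 = 1.482
NF = 10 log₁₀(1.482) = 1.71 dB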